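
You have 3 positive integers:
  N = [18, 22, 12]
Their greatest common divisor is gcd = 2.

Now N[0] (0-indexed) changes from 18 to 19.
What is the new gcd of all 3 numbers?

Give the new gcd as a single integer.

Numbers: [18, 22, 12], gcd = 2
Change: index 0, 18 -> 19
gcd of the OTHER numbers (without index 0): gcd([22, 12]) = 2
New gcd = gcd(g_others, new_val) = gcd(2, 19) = 1

Answer: 1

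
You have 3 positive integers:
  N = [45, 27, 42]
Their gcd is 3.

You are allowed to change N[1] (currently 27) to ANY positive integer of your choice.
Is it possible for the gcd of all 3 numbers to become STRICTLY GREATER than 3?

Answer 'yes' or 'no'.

Current gcd = 3
gcd of all OTHER numbers (without N[1]=27): gcd([45, 42]) = 3
The new gcd after any change is gcd(3, new_value).
This can be at most 3.
Since 3 = old gcd 3, the gcd can only stay the same or decrease.

Answer: no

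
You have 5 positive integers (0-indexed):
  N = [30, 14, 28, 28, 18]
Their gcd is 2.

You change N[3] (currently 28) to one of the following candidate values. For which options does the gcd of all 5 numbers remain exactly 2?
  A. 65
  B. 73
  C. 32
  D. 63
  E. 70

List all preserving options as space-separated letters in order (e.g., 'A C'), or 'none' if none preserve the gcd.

Answer: C E

Derivation:
Old gcd = 2; gcd of others (without N[3]) = 2
New gcd for candidate v: gcd(2, v). Preserves old gcd iff gcd(2, v) = 2.
  Option A: v=65, gcd(2,65)=1 -> changes
  Option B: v=73, gcd(2,73)=1 -> changes
  Option C: v=32, gcd(2,32)=2 -> preserves
  Option D: v=63, gcd(2,63)=1 -> changes
  Option E: v=70, gcd(2,70)=2 -> preserves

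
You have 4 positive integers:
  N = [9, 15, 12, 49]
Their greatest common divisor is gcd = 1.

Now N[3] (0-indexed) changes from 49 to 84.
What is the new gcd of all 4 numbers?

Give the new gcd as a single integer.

Numbers: [9, 15, 12, 49], gcd = 1
Change: index 3, 49 -> 84
gcd of the OTHER numbers (without index 3): gcd([9, 15, 12]) = 3
New gcd = gcd(g_others, new_val) = gcd(3, 84) = 3

Answer: 3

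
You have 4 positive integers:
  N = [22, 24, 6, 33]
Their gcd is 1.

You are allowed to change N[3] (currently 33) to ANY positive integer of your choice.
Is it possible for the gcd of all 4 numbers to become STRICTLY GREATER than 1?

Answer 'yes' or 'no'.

Current gcd = 1
gcd of all OTHER numbers (without N[3]=33): gcd([22, 24, 6]) = 2
The new gcd after any change is gcd(2, new_value).
This can be at most 2.
Since 2 > old gcd 1, the gcd CAN increase (e.g., set N[3] = 2).

Answer: yes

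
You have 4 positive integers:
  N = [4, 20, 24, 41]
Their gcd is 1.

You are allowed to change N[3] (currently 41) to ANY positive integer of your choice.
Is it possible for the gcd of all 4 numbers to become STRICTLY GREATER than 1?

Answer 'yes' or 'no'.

Current gcd = 1
gcd of all OTHER numbers (without N[3]=41): gcd([4, 20, 24]) = 4
The new gcd after any change is gcd(4, new_value).
This can be at most 4.
Since 4 > old gcd 1, the gcd CAN increase (e.g., set N[3] = 4).

Answer: yes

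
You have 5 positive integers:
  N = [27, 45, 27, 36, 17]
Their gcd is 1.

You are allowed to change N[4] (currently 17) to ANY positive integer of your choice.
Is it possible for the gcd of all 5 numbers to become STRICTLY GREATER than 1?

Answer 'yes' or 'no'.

Current gcd = 1
gcd of all OTHER numbers (without N[4]=17): gcd([27, 45, 27, 36]) = 9
The new gcd after any change is gcd(9, new_value).
This can be at most 9.
Since 9 > old gcd 1, the gcd CAN increase (e.g., set N[4] = 9).

Answer: yes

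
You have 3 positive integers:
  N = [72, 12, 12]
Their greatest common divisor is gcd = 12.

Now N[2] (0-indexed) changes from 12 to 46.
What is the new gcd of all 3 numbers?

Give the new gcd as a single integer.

Numbers: [72, 12, 12], gcd = 12
Change: index 2, 12 -> 46
gcd of the OTHER numbers (without index 2): gcd([72, 12]) = 12
New gcd = gcd(g_others, new_val) = gcd(12, 46) = 2

Answer: 2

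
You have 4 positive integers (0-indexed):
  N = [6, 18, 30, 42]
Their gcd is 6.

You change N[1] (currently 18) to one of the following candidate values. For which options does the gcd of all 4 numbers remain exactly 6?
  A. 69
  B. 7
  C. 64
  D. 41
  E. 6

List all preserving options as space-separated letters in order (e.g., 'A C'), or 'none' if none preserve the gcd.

Old gcd = 6; gcd of others (without N[1]) = 6
New gcd for candidate v: gcd(6, v). Preserves old gcd iff gcd(6, v) = 6.
  Option A: v=69, gcd(6,69)=3 -> changes
  Option B: v=7, gcd(6,7)=1 -> changes
  Option C: v=64, gcd(6,64)=2 -> changes
  Option D: v=41, gcd(6,41)=1 -> changes
  Option E: v=6, gcd(6,6)=6 -> preserves

Answer: E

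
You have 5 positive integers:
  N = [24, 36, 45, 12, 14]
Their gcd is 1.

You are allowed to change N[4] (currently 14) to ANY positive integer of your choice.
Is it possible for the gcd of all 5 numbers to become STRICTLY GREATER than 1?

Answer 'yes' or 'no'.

Current gcd = 1
gcd of all OTHER numbers (without N[4]=14): gcd([24, 36, 45, 12]) = 3
The new gcd after any change is gcd(3, new_value).
This can be at most 3.
Since 3 > old gcd 1, the gcd CAN increase (e.g., set N[4] = 3).

Answer: yes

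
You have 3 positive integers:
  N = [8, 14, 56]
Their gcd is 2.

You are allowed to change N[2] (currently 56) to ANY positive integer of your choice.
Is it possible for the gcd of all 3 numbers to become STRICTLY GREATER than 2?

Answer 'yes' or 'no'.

Current gcd = 2
gcd of all OTHER numbers (without N[2]=56): gcd([8, 14]) = 2
The new gcd after any change is gcd(2, new_value).
This can be at most 2.
Since 2 = old gcd 2, the gcd can only stay the same or decrease.

Answer: no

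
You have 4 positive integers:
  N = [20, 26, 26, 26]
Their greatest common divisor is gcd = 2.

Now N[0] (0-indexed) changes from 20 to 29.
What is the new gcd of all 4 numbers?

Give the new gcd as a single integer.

Numbers: [20, 26, 26, 26], gcd = 2
Change: index 0, 20 -> 29
gcd of the OTHER numbers (without index 0): gcd([26, 26, 26]) = 26
New gcd = gcd(g_others, new_val) = gcd(26, 29) = 1

Answer: 1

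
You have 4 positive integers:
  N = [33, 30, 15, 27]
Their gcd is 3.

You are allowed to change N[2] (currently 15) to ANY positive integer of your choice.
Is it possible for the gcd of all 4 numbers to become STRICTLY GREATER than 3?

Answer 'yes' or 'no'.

Answer: no

Derivation:
Current gcd = 3
gcd of all OTHER numbers (without N[2]=15): gcd([33, 30, 27]) = 3
The new gcd after any change is gcd(3, new_value).
This can be at most 3.
Since 3 = old gcd 3, the gcd can only stay the same or decrease.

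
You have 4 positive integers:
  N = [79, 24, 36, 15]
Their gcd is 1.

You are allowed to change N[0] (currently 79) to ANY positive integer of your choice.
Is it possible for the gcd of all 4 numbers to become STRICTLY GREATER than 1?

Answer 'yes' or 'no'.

Current gcd = 1
gcd of all OTHER numbers (without N[0]=79): gcd([24, 36, 15]) = 3
The new gcd after any change is gcd(3, new_value).
This can be at most 3.
Since 3 > old gcd 1, the gcd CAN increase (e.g., set N[0] = 3).

Answer: yes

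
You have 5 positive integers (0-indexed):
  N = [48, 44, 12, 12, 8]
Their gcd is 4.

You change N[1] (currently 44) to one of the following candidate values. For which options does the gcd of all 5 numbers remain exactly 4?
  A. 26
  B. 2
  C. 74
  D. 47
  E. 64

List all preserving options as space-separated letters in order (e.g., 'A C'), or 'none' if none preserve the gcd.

Answer: E

Derivation:
Old gcd = 4; gcd of others (without N[1]) = 4
New gcd for candidate v: gcd(4, v). Preserves old gcd iff gcd(4, v) = 4.
  Option A: v=26, gcd(4,26)=2 -> changes
  Option B: v=2, gcd(4,2)=2 -> changes
  Option C: v=74, gcd(4,74)=2 -> changes
  Option D: v=47, gcd(4,47)=1 -> changes
  Option E: v=64, gcd(4,64)=4 -> preserves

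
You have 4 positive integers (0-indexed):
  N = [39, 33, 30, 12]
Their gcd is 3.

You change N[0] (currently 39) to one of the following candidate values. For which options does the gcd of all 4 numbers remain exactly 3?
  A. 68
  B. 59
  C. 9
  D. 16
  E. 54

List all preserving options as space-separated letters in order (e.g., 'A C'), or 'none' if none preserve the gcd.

Answer: C E

Derivation:
Old gcd = 3; gcd of others (without N[0]) = 3
New gcd for candidate v: gcd(3, v). Preserves old gcd iff gcd(3, v) = 3.
  Option A: v=68, gcd(3,68)=1 -> changes
  Option B: v=59, gcd(3,59)=1 -> changes
  Option C: v=9, gcd(3,9)=3 -> preserves
  Option D: v=16, gcd(3,16)=1 -> changes
  Option E: v=54, gcd(3,54)=3 -> preserves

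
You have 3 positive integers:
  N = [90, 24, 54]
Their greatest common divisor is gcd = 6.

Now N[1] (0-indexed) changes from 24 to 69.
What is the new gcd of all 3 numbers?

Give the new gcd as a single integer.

Numbers: [90, 24, 54], gcd = 6
Change: index 1, 24 -> 69
gcd of the OTHER numbers (without index 1): gcd([90, 54]) = 18
New gcd = gcd(g_others, new_val) = gcd(18, 69) = 3

Answer: 3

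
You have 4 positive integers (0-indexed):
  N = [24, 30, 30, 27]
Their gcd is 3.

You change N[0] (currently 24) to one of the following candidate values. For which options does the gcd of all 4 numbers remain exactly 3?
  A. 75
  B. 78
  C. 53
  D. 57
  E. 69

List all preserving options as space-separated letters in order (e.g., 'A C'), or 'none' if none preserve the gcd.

Old gcd = 3; gcd of others (without N[0]) = 3
New gcd for candidate v: gcd(3, v). Preserves old gcd iff gcd(3, v) = 3.
  Option A: v=75, gcd(3,75)=3 -> preserves
  Option B: v=78, gcd(3,78)=3 -> preserves
  Option C: v=53, gcd(3,53)=1 -> changes
  Option D: v=57, gcd(3,57)=3 -> preserves
  Option E: v=69, gcd(3,69)=3 -> preserves

Answer: A B D E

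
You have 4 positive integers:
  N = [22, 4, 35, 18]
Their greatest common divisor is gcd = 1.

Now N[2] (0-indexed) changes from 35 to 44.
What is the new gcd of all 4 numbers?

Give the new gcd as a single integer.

Numbers: [22, 4, 35, 18], gcd = 1
Change: index 2, 35 -> 44
gcd of the OTHER numbers (without index 2): gcd([22, 4, 18]) = 2
New gcd = gcd(g_others, new_val) = gcd(2, 44) = 2

Answer: 2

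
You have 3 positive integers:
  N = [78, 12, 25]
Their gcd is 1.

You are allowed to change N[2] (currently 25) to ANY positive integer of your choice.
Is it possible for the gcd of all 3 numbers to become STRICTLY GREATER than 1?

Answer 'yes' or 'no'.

Answer: yes

Derivation:
Current gcd = 1
gcd of all OTHER numbers (without N[2]=25): gcd([78, 12]) = 6
The new gcd after any change is gcd(6, new_value).
This can be at most 6.
Since 6 > old gcd 1, the gcd CAN increase (e.g., set N[2] = 6).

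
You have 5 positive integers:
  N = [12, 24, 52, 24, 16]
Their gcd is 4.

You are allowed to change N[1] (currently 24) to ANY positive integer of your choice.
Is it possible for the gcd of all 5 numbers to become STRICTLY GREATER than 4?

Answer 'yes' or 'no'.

Current gcd = 4
gcd of all OTHER numbers (without N[1]=24): gcd([12, 52, 24, 16]) = 4
The new gcd after any change is gcd(4, new_value).
This can be at most 4.
Since 4 = old gcd 4, the gcd can only stay the same or decrease.

Answer: no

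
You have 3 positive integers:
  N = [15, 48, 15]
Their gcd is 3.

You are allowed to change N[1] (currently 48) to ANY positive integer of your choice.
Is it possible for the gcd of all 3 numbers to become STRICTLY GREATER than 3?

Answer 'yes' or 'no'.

Current gcd = 3
gcd of all OTHER numbers (without N[1]=48): gcd([15, 15]) = 15
The new gcd after any change is gcd(15, new_value).
This can be at most 15.
Since 15 > old gcd 3, the gcd CAN increase (e.g., set N[1] = 15).

Answer: yes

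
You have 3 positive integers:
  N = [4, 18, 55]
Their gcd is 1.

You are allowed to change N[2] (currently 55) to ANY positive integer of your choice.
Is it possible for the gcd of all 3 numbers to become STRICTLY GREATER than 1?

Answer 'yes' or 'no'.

Answer: yes

Derivation:
Current gcd = 1
gcd of all OTHER numbers (without N[2]=55): gcd([4, 18]) = 2
The new gcd after any change is gcd(2, new_value).
This can be at most 2.
Since 2 > old gcd 1, the gcd CAN increase (e.g., set N[2] = 2).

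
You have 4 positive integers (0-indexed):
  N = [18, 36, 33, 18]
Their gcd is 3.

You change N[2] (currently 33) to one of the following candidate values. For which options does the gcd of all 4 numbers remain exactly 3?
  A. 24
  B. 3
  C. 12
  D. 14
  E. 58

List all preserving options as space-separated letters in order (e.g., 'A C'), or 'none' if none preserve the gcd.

Answer: B

Derivation:
Old gcd = 3; gcd of others (without N[2]) = 18
New gcd for candidate v: gcd(18, v). Preserves old gcd iff gcd(18, v) = 3.
  Option A: v=24, gcd(18,24)=6 -> changes
  Option B: v=3, gcd(18,3)=3 -> preserves
  Option C: v=12, gcd(18,12)=6 -> changes
  Option D: v=14, gcd(18,14)=2 -> changes
  Option E: v=58, gcd(18,58)=2 -> changes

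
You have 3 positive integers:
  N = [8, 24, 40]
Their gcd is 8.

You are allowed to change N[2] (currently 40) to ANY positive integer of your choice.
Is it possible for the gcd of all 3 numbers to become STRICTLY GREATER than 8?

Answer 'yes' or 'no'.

Answer: no

Derivation:
Current gcd = 8
gcd of all OTHER numbers (without N[2]=40): gcd([8, 24]) = 8
The new gcd after any change is gcd(8, new_value).
This can be at most 8.
Since 8 = old gcd 8, the gcd can only stay the same or decrease.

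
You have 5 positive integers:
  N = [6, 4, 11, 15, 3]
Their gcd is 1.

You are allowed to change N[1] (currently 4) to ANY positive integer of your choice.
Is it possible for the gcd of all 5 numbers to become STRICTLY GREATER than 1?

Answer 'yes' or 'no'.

Current gcd = 1
gcd of all OTHER numbers (without N[1]=4): gcd([6, 11, 15, 3]) = 1
The new gcd after any change is gcd(1, new_value).
This can be at most 1.
Since 1 = old gcd 1, the gcd can only stay the same or decrease.

Answer: no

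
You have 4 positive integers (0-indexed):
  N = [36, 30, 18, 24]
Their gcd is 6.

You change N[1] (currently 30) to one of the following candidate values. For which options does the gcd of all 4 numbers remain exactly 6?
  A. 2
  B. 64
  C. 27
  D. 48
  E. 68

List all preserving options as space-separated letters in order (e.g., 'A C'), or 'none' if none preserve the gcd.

Answer: D

Derivation:
Old gcd = 6; gcd of others (without N[1]) = 6
New gcd for candidate v: gcd(6, v). Preserves old gcd iff gcd(6, v) = 6.
  Option A: v=2, gcd(6,2)=2 -> changes
  Option B: v=64, gcd(6,64)=2 -> changes
  Option C: v=27, gcd(6,27)=3 -> changes
  Option D: v=48, gcd(6,48)=6 -> preserves
  Option E: v=68, gcd(6,68)=2 -> changes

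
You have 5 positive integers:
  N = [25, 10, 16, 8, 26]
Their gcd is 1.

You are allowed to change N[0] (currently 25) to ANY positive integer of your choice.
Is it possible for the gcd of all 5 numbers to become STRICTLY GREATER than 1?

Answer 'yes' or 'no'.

Current gcd = 1
gcd of all OTHER numbers (without N[0]=25): gcd([10, 16, 8, 26]) = 2
The new gcd after any change is gcd(2, new_value).
This can be at most 2.
Since 2 > old gcd 1, the gcd CAN increase (e.g., set N[0] = 2).

Answer: yes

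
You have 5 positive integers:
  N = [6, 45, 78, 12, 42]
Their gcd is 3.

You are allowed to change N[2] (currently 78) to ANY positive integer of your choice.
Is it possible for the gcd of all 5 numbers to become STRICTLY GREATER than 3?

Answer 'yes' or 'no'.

Current gcd = 3
gcd of all OTHER numbers (without N[2]=78): gcd([6, 45, 12, 42]) = 3
The new gcd after any change is gcd(3, new_value).
This can be at most 3.
Since 3 = old gcd 3, the gcd can only stay the same or decrease.

Answer: no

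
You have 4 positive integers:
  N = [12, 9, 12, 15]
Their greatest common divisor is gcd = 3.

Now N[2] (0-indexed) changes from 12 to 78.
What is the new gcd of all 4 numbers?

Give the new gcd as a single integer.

Answer: 3

Derivation:
Numbers: [12, 9, 12, 15], gcd = 3
Change: index 2, 12 -> 78
gcd of the OTHER numbers (without index 2): gcd([12, 9, 15]) = 3
New gcd = gcd(g_others, new_val) = gcd(3, 78) = 3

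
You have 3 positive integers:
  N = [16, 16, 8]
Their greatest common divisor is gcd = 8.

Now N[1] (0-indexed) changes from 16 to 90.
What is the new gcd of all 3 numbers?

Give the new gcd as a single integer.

Numbers: [16, 16, 8], gcd = 8
Change: index 1, 16 -> 90
gcd of the OTHER numbers (without index 1): gcd([16, 8]) = 8
New gcd = gcd(g_others, new_val) = gcd(8, 90) = 2

Answer: 2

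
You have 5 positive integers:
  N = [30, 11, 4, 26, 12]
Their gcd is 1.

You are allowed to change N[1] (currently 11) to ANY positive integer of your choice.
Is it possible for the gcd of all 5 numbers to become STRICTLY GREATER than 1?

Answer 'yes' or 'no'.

Current gcd = 1
gcd of all OTHER numbers (without N[1]=11): gcd([30, 4, 26, 12]) = 2
The new gcd after any change is gcd(2, new_value).
This can be at most 2.
Since 2 > old gcd 1, the gcd CAN increase (e.g., set N[1] = 2).

Answer: yes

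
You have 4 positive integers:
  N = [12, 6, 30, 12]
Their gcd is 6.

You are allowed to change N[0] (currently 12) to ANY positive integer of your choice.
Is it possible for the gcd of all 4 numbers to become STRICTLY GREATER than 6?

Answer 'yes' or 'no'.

Answer: no

Derivation:
Current gcd = 6
gcd of all OTHER numbers (without N[0]=12): gcd([6, 30, 12]) = 6
The new gcd after any change is gcd(6, new_value).
This can be at most 6.
Since 6 = old gcd 6, the gcd can only stay the same or decrease.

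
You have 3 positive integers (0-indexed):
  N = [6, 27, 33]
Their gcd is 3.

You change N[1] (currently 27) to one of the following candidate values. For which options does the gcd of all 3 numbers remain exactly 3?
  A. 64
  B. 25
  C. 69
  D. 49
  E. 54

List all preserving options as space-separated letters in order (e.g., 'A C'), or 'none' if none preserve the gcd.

Answer: C E

Derivation:
Old gcd = 3; gcd of others (without N[1]) = 3
New gcd for candidate v: gcd(3, v). Preserves old gcd iff gcd(3, v) = 3.
  Option A: v=64, gcd(3,64)=1 -> changes
  Option B: v=25, gcd(3,25)=1 -> changes
  Option C: v=69, gcd(3,69)=3 -> preserves
  Option D: v=49, gcd(3,49)=1 -> changes
  Option E: v=54, gcd(3,54)=3 -> preserves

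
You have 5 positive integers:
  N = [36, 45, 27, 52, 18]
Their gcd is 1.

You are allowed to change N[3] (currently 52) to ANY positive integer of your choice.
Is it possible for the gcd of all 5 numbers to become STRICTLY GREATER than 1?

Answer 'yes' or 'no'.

Current gcd = 1
gcd of all OTHER numbers (without N[3]=52): gcd([36, 45, 27, 18]) = 9
The new gcd after any change is gcd(9, new_value).
This can be at most 9.
Since 9 > old gcd 1, the gcd CAN increase (e.g., set N[3] = 9).

Answer: yes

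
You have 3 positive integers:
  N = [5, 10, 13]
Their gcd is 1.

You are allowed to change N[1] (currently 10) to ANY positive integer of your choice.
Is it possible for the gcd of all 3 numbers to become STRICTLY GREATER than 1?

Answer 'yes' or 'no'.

Answer: no

Derivation:
Current gcd = 1
gcd of all OTHER numbers (without N[1]=10): gcd([5, 13]) = 1
The new gcd after any change is gcd(1, new_value).
This can be at most 1.
Since 1 = old gcd 1, the gcd can only stay the same or decrease.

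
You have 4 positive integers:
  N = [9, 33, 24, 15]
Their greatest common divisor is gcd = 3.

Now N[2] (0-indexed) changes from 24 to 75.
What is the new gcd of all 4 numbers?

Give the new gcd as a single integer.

Answer: 3

Derivation:
Numbers: [9, 33, 24, 15], gcd = 3
Change: index 2, 24 -> 75
gcd of the OTHER numbers (without index 2): gcd([9, 33, 15]) = 3
New gcd = gcd(g_others, new_val) = gcd(3, 75) = 3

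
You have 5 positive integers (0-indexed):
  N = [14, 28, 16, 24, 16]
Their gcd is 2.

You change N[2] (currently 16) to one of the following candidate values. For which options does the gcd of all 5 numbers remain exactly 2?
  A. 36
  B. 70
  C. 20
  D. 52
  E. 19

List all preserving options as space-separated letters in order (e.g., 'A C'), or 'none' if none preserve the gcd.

Answer: A B C D

Derivation:
Old gcd = 2; gcd of others (without N[2]) = 2
New gcd for candidate v: gcd(2, v). Preserves old gcd iff gcd(2, v) = 2.
  Option A: v=36, gcd(2,36)=2 -> preserves
  Option B: v=70, gcd(2,70)=2 -> preserves
  Option C: v=20, gcd(2,20)=2 -> preserves
  Option D: v=52, gcd(2,52)=2 -> preserves
  Option E: v=19, gcd(2,19)=1 -> changes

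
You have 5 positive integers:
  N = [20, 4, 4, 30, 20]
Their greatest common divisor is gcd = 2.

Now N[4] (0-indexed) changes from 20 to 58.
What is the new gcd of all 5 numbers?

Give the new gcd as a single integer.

Numbers: [20, 4, 4, 30, 20], gcd = 2
Change: index 4, 20 -> 58
gcd of the OTHER numbers (without index 4): gcd([20, 4, 4, 30]) = 2
New gcd = gcd(g_others, new_val) = gcd(2, 58) = 2

Answer: 2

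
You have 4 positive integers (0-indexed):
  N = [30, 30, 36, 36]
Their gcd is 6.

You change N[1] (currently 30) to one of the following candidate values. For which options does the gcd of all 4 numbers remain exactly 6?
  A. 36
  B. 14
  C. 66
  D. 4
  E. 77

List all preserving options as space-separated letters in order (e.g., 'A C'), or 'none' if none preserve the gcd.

Old gcd = 6; gcd of others (without N[1]) = 6
New gcd for candidate v: gcd(6, v). Preserves old gcd iff gcd(6, v) = 6.
  Option A: v=36, gcd(6,36)=6 -> preserves
  Option B: v=14, gcd(6,14)=2 -> changes
  Option C: v=66, gcd(6,66)=6 -> preserves
  Option D: v=4, gcd(6,4)=2 -> changes
  Option E: v=77, gcd(6,77)=1 -> changes

Answer: A C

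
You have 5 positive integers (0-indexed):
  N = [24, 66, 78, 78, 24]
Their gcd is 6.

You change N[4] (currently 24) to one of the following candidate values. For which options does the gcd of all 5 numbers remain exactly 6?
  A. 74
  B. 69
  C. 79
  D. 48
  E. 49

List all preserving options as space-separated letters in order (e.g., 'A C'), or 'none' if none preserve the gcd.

Old gcd = 6; gcd of others (without N[4]) = 6
New gcd for candidate v: gcd(6, v). Preserves old gcd iff gcd(6, v) = 6.
  Option A: v=74, gcd(6,74)=2 -> changes
  Option B: v=69, gcd(6,69)=3 -> changes
  Option C: v=79, gcd(6,79)=1 -> changes
  Option D: v=48, gcd(6,48)=6 -> preserves
  Option E: v=49, gcd(6,49)=1 -> changes

Answer: D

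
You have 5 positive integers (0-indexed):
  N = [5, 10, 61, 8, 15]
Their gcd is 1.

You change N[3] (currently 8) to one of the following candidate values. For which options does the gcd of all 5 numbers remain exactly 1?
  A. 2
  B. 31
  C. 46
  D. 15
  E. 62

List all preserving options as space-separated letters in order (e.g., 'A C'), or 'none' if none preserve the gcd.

Answer: A B C D E

Derivation:
Old gcd = 1; gcd of others (without N[3]) = 1
New gcd for candidate v: gcd(1, v). Preserves old gcd iff gcd(1, v) = 1.
  Option A: v=2, gcd(1,2)=1 -> preserves
  Option B: v=31, gcd(1,31)=1 -> preserves
  Option C: v=46, gcd(1,46)=1 -> preserves
  Option D: v=15, gcd(1,15)=1 -> preserves
  Option E: v=62, gcd(1,62)=1 -> preserves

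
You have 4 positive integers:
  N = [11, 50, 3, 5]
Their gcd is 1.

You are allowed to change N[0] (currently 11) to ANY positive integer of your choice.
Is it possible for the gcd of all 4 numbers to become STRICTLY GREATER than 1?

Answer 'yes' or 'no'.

Answer: no

Derivation:
Current gcd = 1
gcd of all OTHER numbers (without N[0]=11): gcd([50, 3, 5]) = 1
The new gcd after any change is gcd(1, new_value).
This can be at most 1.
Since 1 = old gcd 1, the gcd can only stay the same or decrease.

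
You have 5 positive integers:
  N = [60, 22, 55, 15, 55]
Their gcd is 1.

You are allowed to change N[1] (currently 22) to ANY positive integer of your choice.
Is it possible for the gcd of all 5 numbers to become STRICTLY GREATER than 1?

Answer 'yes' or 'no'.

Answer: yes

Derivation:
Current gcd = 1
gcd of all OTHER numbers (without N[1]=22): gcd([60, 55, 15, 55]) = 5
The new gcd after any change is gcd(5, new_value).
This can be at most 5.
Since 5 > old gcd 1, the gcd CAN increase (e.g., set N[1] = 5).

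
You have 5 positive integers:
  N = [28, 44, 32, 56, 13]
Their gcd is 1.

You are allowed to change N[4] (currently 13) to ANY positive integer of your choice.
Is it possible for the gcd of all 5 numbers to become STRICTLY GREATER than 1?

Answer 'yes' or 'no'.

Current gcd = 1
gcd of all OTHER numbers (without N[4]=13): gcd([28, 44, 32, 56]) = 4
The new gcd after any change is gcd(4, new_value).
This can be at most 4.
Since 4 > old gcd 1, the gcd CAN increase (e.g., set N[4] = 4).

Answer: yes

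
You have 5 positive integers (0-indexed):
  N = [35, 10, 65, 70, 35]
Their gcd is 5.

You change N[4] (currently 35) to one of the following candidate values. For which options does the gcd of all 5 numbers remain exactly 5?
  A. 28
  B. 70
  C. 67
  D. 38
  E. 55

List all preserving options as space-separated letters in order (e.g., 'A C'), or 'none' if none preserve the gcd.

Answer: B E

Derivation:
Old gcd = 5; gcd of others (without N[4]) = 5
New gcd for candidate v: gcd(5, v). Preserves old gcd iff gcd(5, v) = 5.
  Option A: v=28, gcd(5,28)=1 -> changes
  Option B: v=70, gcd(5,70)=5 -> preserves
  Option C: v=67, gcd(5,67)=1 -> changes
  Option D: v=38, gcd(5,38)=1 -> changes
  Option E: v=55, gcd(5,55)=5 -> preserves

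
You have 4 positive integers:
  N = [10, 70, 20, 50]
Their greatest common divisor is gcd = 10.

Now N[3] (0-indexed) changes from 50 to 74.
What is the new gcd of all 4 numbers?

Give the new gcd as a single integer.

Numbers: [10, 70, 20, 50], gcd = 10
Change: index 3, 50 -> 74
gcd of the OTHER numbers (without index 3): gcd([10, 70, 20]) = 10
New gcd = gcd(g_others, new_val) = gcd(10, 74) = 2

Answer: 2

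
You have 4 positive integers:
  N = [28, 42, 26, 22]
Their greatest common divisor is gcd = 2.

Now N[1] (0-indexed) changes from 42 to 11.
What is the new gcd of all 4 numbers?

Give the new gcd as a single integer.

Answer: 1

Derivation:
Numbers: [28, 42, 26, 22], gcd = 2
Change: index 1, 42 -> 11
gcd of the OTHER numbers (without index 1): gcd([28, 26, 22]) = 2
New gcd = gcd(g_others, new_val) = gcd(2, 11) = 1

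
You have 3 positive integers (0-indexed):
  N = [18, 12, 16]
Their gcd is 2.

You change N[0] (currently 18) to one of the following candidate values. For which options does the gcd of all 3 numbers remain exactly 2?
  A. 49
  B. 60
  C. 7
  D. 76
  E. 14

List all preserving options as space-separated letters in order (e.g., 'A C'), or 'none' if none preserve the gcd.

Answer: E

Derivation:
Old gcd = 2; gcd of others (without N[0]) = 4
New gcd for candidate v: gcd(4, v). Preserves old gcd iff gcd(4, v) = 2.
  Option A: v=49, gcd(4,49)=1 -> changes
  Option B: v=60, gcd(4,60)=4 -> changes
  Option C: v=7, gcd(4,7)=1 -> changes
  Option D: v=76, gcd(4,76)=4 -> changes
  Option E: v=14, gcd(4,14)=2 -> preserves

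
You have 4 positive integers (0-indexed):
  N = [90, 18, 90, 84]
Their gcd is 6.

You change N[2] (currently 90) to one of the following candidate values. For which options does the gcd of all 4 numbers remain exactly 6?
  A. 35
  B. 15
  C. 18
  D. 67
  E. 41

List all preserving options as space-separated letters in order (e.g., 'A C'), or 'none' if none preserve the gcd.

Answer: C

Derivation:
Old gcd = 6; gcd of others (without N[2]) = 6
New gcd for candidate v: gcd(6, v). Preserves old gcd iff gcd(6, v) = 6.
  Option A: v=35, gcd(6,35)=1 -> changes
  Option B: v=15, gcd(6,15)=3 -> changes
  Option C: v=18, gcd(6,18)=6 -> preserves
  Option D: v=67, gcd(6,67)=1 -> changes
  Option E: v=41, gcd(6,41)=1 -> changes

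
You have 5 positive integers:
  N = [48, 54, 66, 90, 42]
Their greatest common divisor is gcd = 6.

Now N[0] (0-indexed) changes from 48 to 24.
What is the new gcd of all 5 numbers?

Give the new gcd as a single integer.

Numbers: [48, 54, 66, 90, 42], gcd = 6
Change: index 0, 48 -> 24
gcd of the OTHER numbers (without index 0): gcd([54, 66, 90, 42]) = 6
New gcd = gcd(g_others, new_val) = gcd(6, 24) = 6

Answer: 6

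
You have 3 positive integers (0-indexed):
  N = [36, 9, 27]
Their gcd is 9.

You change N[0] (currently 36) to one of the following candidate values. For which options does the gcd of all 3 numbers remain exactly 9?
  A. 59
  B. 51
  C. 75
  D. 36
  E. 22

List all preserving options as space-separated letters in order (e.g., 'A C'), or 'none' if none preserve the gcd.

Old gcd = 9; gcd of others (without N[0]) = 9
New gcd for candidate v: gcd(9, v). Preserves old gcd iff gcd(9, v) = 9.
  Option A: v=59, gcd(9,59)=1 -> changes
  Option B: v=51, gcd(9,51)=3 -> changes
  Option C: v=75, gcd(9,75)=3 -> changes
  Option D: v=36, gcd(9,36)=9 -> preserves
  Option E: v=22, gcd(9,22)=1 -> changes

Answer: D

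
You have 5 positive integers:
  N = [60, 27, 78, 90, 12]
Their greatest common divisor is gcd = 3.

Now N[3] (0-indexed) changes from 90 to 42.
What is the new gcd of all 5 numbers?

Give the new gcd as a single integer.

Numbers: [60, 27, 78, 90, 12], gcd = 3
Change: index 3, 90 -> 42
gcd of the OTHER numbers (without index 3): gcd([60, 27, 78, 12]) = 3
New gcd = gcd(g_others, new_val) = gcd(3, 42) = 3

Answer: 3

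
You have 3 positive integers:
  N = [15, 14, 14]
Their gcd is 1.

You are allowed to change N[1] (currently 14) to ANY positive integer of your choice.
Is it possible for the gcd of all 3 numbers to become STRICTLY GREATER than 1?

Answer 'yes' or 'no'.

Answer: no

Derivation:
Current gcd = 1
gcd of all OTHER numbers (without N[1]=14): gcd([15, 14]) = 1
The new gcd after any change is gcd(1, new_value).
This can be at most 1.
Since 1 = old gcd 1, the gcd can only stay the same or decrease.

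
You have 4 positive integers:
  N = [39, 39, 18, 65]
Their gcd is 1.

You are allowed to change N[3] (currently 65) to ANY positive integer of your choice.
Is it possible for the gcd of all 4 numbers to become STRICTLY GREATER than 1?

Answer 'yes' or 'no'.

Answer: yes

Derivation:
Current gcd = 1
gcd of all OTHER numbers (without N[3]=65): gcd([39, 39, 18]) = 3
The new gcd after any change is gcd(3, new_value).
This can be at most 3.
Since 3 > old gcd 1, the gcd CAN increase (e.g., set N[3] = 3).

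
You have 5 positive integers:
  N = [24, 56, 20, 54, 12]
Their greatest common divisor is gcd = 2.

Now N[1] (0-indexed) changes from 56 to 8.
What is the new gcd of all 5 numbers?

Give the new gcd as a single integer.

Answer: 2

Derivation:
Numbers: [24, 56, 20, 54, 12], gcd = 2
Change: index 1, 56 -> 8
gcd of the OTHER numbers (without index 1): gcd([24, 20, 54, 12]) = 2
New gcd = gcd(g_others, new_val) = gcd(2, 8) = 2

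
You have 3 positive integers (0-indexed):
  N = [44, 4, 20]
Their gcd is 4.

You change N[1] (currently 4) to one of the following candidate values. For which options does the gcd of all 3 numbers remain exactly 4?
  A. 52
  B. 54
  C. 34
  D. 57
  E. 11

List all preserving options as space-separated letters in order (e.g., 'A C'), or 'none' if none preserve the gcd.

Old gcd = 4; gcd of others (without N[1]) = 4
New gcd for candidate v: gcd(4, v). Preserves old gcd iff gcd(4, v) = 4.
  Option A: v=52, gcd(4,52)=4 -> preserves
  Option B: v=54, gcd(4,54)=2 -> changes
  Option C: v=34, gcd(4,34)=2 -> changes
  Option D: v=57, gcd(4,57)=1 -> changes
  Option E: v=11, gcd(4,11)=1 -> changes

Answer: A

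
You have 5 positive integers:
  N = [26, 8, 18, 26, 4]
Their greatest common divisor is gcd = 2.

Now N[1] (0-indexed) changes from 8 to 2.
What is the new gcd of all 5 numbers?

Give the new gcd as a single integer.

Answer: 2

Derivation:
Numbers: [26, 8, 18, 26, 4], gcd = 2
Change: index 1, 8 -> 2
gcd of the OTHER numbers (without index 1): gcd([26, 18, 26, 4]) = 2
New gcd = gcd(g_others, new_val) = gcd(2, 2) = 2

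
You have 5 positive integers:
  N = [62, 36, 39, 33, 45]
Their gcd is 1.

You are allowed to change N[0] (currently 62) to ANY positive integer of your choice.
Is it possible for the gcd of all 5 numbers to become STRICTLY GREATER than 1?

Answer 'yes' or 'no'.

Current gcd = 1
gcd of all OTHER numbers (without N[0]=62): gcd([36, 39, 33, 45]) = 3
The new gcd after any change is gcd(3, new_value).
This can be at most 3.
Since 3 > old gcd 1, the gcd CAN increase (e.g., set N[0] = 3).

Answer: yes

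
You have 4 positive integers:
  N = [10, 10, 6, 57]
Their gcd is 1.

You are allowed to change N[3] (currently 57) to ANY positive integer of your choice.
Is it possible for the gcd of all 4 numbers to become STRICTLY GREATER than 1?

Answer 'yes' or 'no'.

Answer: yes

Derivation:
Current gcd = 1
gcd of all OTHER numbers (without N[3]=57): gcd([10, 10, 6]) = 2
The new gcd after any change is gcd(2, new_value).
This can be at most 2.
Since 2 > old gcd 1, the gcd CAN increase (e.g., set N[3] = 2).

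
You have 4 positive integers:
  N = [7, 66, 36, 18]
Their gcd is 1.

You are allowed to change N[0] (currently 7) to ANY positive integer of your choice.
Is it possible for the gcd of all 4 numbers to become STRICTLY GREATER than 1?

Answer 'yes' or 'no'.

Current gcd = 1
gcd of all OTHER numbers (without N[0]=7): gcd([66, 36, 18]) = 6
The new gcd after any change is gcd(6, new_value).
This can be at most 6.
Since 6 > old gcd 1, the gcd CAN increase (e.g., set N[0] = 6).

Answer: yes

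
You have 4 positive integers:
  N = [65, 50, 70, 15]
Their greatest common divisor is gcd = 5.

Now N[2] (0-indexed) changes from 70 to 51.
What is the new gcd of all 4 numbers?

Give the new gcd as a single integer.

Numbers: [65, 50, 70, 15], gcd = 5
Change: index 2, 70 -> 51
gcd of the OTHER numbers (without index 2): gcd([65, 50, 15]) = 5
New gcd = gcd(g_others, new_val) = gcd(5, 51) = 1

Answer: 1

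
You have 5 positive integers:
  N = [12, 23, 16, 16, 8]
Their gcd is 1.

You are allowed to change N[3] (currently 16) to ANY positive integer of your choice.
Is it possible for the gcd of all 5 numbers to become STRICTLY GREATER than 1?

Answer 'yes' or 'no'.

Answer: no

Derivation:
Current gcd = 1
gcd of all OTHER numbers (without N[3]=16): gcd([12, 23, 16, 8]) = 1
The new gcd after any change is gcd(1, new_value).
This can be at most 1.
Since 1 = old gcd 1, the gcd can only stay the same or decrease.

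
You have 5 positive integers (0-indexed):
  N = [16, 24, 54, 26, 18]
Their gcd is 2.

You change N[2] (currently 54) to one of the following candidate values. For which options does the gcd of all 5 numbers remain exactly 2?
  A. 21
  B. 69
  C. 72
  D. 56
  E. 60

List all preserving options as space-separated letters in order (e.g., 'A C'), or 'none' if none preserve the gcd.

Old gcd = 2; gcd of others (without N[2]) = 2
New gcd for candidate v: gcd(2, v). Preserves old gcd iff gcd(2, v) = 2.
  Option A: v=21, gcd(2,21)=1 -> changes
  Option B: v=69, gcd(2,69)=1 -> changes
  Option C: v=72, gcd(2,72)=2 -> preserves
  Option D: v=56, gcd(2,56)=2 -> preserves
  Option E: v=60, gcd(2,60)=2 -> preserves

Answer: C D E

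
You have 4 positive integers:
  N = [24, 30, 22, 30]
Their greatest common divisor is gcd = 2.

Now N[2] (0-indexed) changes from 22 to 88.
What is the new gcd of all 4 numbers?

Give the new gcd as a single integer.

Answer: 2

Derivation:
Numbers: [24, 30, 22, 30], gcd = 2
Change: index 2, 22 -> 88
gcd of the OTHER numbers (without index 2): gcd([24, 30, 30]) = 6
New gcd = gcd(g_others, new_val) = gcd(6, 88) = 2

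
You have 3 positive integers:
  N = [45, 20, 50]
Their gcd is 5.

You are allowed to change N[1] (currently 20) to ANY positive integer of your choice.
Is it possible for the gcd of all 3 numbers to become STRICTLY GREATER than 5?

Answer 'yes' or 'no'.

Current gcd = 5
gcd of all OTHER numbers (without N[1]=20): gcd([45, 50]) = 5
The new gcd after any change is gcd(5, new_value).
This can be at most 5.
Since 5 = old gcd 5, the gcd can only stay the same or decrease.

Answer: no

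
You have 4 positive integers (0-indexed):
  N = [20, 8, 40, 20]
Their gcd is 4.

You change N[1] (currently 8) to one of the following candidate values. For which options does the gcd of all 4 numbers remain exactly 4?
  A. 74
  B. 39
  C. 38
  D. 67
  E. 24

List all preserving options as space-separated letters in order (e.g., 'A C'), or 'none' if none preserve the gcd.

Old gcd = 4; gcd of others (without N[1]) = 20
New gcd for candidate v: gcd(20, v). Preserves old gcd iff gcd(20, v) = 4.
  Option A: v=74, gcd(20,74)=2 -> changes
  Option B: v=39, gcd(20,39)=1 -> changes
  Option C: v=38, gcd(20,38)=2 -> changes
  Option D: v=67, gcd(20,67)=1 -> changes
  Option E: v=24, gcd(20,24)=4 -> preserves

Answer: E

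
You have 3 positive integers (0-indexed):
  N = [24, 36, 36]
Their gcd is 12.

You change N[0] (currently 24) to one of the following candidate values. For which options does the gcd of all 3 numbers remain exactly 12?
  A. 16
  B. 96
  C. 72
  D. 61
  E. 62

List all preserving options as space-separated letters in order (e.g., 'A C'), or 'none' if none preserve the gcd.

Answer: B

Derivation:
Old gcd = 12; gcd of others (without N[0]) = 36
New gcd for candidate v: gcd(36, v). Preserves old gcd iff gcd(36, v) = 12.
  Option A: v=16, gcd(36,16)=4 -> changes
  Option B: v=96, gcd(36,96)=12 -> preserves
  Option C: v=72, gcd(36,72)=36 -> changes
  Option D: v=61, gcd(36,61)=1 -> changes
  Option E: v=62, gcd(36,62)=2 -> changes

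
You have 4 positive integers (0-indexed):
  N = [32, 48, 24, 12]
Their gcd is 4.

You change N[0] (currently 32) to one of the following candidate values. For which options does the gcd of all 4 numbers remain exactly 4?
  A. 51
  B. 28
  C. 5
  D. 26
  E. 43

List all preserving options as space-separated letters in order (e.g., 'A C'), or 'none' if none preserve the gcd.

Answer: B

Derivation:
Old gcd = 4; gcd of others (without N[0]) = 12
New gcd for candidate v: gcd(12, v). Preserves old gcd iff gcd(12, v) = 4.
  Option A: v=51, gcd(12,51)=3 -> changes
  Option B: v=28, gcd(12,28)=4 -> preserves
  Option C: v=5, gcd(12,5)=1 -> changes
  Option D: v=26, gcd(12,26)=2 -> changes
  Option E: v=43, gcd(12,43)=1 -> changes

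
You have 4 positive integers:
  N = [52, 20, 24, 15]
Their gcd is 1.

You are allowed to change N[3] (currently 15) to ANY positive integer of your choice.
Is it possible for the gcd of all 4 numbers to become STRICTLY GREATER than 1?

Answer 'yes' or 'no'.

Current gcd = 1
gcd of all OTHER numbers (without N[3]=15): gcd([52, 20, 24]) = 4
The new gcd after any change is gcd(4, new_value).
This can be at most 4.
Since 4 > old gcd 1, the gcd CAN increase (e.g., set N[3] = 4).

Answer: yes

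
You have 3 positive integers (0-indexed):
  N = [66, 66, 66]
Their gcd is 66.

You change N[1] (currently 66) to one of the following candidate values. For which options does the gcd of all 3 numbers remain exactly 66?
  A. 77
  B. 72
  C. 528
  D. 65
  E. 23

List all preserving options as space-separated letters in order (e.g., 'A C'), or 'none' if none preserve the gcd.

Answer: C

Derivation:
Old gcd = 66; gcd of others (without N[1]) = 66
New gcd for candidate v: gcd(66, v). Preserves old gcd iff gcd(66, v) = 66.
  Option A: v=77, gcd(66,77)=11 -> changes
  Option B: v=72, gcd(66,72)=6 -> changes
  Option C: v=528, gcd(66,528)=66 -> preserves
  Option D: v=65, gcd(66,65)=1 -> changes
  Option E: v=23, gcd(66,23)=1 -> changes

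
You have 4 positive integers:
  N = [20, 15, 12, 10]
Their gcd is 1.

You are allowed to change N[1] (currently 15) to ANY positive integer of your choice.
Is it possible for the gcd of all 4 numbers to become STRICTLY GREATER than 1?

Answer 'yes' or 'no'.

Answer: yes

Derivation:
Current gcd = 1
gcd of all OTHER numbers (without N[1]=15): gcd([20, 12, 10]) = 2
The new gcd after any change is gcd(2, new_value).
This can be at most 2.
Since 2 > old gcd 1, the gcd CAN increase (e.g., set N[1] = 2).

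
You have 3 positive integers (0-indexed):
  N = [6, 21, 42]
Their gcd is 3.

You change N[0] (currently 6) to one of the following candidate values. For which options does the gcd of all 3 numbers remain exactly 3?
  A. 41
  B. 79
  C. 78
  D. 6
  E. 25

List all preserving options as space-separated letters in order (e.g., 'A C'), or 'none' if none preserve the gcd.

Answer: C D

Derivation:
Old gcd = 3; gcd of others (without N[0]) = 21
New gcd for candidate v: gcd(21, v). Preserves old gcd iff gcd(21, v) = 3.
  Option A: v=41, gcd(21,41)=1 -> changes
  Option B: v=79, gcd(21,79)=1 -> changes
  Option C: v=78, gcd(21,78)=3 -> preserves
  Option D: v=6, gcd(21,6)=3 -> preserves
  Option E: v=25, gcd(21,25)=1 -> changes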